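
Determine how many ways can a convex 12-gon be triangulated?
16,796

Using the Catalan number formula: C_n = C(2n, n) / (n+1)
C_10 = C(20, 10) / (10+1)
     = 184756 / 11
     = 16,796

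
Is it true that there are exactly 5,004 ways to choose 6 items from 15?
False

Explanation: C(15,6) = 5,005 ≠ 5004.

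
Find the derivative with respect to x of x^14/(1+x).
(14x^13(1+x) - x^14)/(1+x)²

Solution: Quotient rule: [14x^{13}(1+x) - x^14]/(1+x)².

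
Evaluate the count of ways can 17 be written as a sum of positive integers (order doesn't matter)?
297

Working:
Pentagonal recurrence p(n) = p(n−1) + p(n−2) − p(n−5) − p(n−7) + …: p(17) = p(16) + p(15) − p(12) − p(10) + p(5) + p(2) = 231 + 176 − 77 − 42 + 7 + 2 = 297.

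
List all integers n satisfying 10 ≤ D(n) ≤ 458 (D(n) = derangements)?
Using D(n) = (n−1)[D(n−1) + D(n−2)] with D(1)=0, D(2)=1: D(4)=9; D(5)=44; D(6)=265; D(7)=1,854. So valid n = 5, 6.

Answer: 5, 6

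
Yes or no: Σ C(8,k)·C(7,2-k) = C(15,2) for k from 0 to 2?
Yes

Working:
Vandermonde's identity gives C(15,2) = 105; RHS C(15,2) = 105.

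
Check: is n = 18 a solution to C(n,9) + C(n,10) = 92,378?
Yes

Reasoning: C(18,9) + C(18,10) = 48,620 + 43,758 = 92,378, which equals 92,378.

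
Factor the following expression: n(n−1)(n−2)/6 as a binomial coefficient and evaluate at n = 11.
C(n,3); C(11,3) = 165

n(n−1)(n−2)/6 = n!/(3!(n−3)!) = C(n,3). At n = 11: C(11,3) = 165.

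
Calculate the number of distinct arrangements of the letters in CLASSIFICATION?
1,816,214,400

Explanation: Word has 14 letters (C=2, L=1, A=2, S=2, I=3, F=1, T=1, O=1, N=1). Arrangements: 14!/Π(k!) = 1,816,214,400.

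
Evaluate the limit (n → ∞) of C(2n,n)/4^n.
0

Solution: C(2n,n) ~ 4^n/√(πn), so C(2n,n)/4^n ~ 1/√(πn) → 0.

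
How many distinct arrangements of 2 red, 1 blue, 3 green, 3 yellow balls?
5,040

Reasoning: Multinomial: 9!/(2! × 1! × 3! × 3!) = 5,040.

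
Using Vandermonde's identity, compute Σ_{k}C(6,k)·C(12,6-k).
18,564
= C(6+12,6) = C(18,6) = 18,564.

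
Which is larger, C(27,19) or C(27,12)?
C(27,12)

Reasoning: C(27,19)=2,220,075, C(27,12)=17,383,860.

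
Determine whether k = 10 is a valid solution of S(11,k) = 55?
Yes

Solution: S(11,10) = 10·S(10,10) + S(10,9) = 10·1 + 45 = 55, which equals 55.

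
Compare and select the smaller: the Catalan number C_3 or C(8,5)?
C_3 = C(6,3)/(3+1) = 20/4 = 5; C(8,5) = 56.
Final answer: C_3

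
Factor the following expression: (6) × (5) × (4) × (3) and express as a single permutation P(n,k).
P(6,4) = 6!/(2)!

Explanation: Product of 4 consecutive descending integers starting at 6: P(6,4) = 6!/2! = 360.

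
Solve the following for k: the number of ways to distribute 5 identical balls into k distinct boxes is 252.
Stars and bars: the count is C(5+k−1, k−1), increasing in k. k=4: C(8,3) = 56, k=5: C(9,4) = 126, k=6: C(10,5) = 252 ✓. So k = 6.
Final answer: 6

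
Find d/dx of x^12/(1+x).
Quotient rule: [12x^{11}(1+x) - x^12]/(1+x)².
Final answer: (12x^11(1+x) - x^12)/(1+x)²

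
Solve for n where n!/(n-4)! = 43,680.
n!/(n-4)! = n×(n-1)×(n-2)×(n-3), a product of 4 consecutive integers ≈ (n−1.5)^4. 43,680^(1/4) + 1.5 ≈ 16.0; check n = 16: 16×15×14×13 = 43,680 ✓. So n = 16.
Final answer: 16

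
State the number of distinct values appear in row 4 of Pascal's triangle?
3

Working:
Row 4 has entries C(4,0)..C(4,4); by symmetry C(4,k)=C(4,4-k), giving 3 distinct values.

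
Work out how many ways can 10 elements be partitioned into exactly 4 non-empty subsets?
34,105

Explanation: This equals S(10,4), the Stirling number of the 2nd kind.
Using the Stirling recurrence: S(n,k) = k·S(n-1,k) + S(n-1,k-1)
S(10,4) = 4·S(9,4) + S(9,3)
         = 4·7770 + 3025
         = 31080 + 3025
         = 34,105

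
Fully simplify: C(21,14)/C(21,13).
4/7
C(n,k+1)/C(n,k) = (n−k)/(k+1). Here (21−13)/(13+1) = 8/14 = 4/7.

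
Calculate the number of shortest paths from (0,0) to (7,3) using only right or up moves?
120

Choose 7 rights from 10 moves: C(10,7) = 120.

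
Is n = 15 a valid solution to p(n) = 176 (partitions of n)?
Yes

Explanation: Pentagonal recurrence p(n) = p(n−1) + p(n−2) − p(n−5) − p(n−7) + …: p(15) = p(14) + p(13) − p(10) − p(8) + p(3) + p(0) = 135 + 101 − 42 − 22 + 3 + 1 = 176, which equals 176.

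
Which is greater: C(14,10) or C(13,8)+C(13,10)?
C(14,10)=1,001; C(13,8)+C(13,10)=1,287+286=1,573.
Final answer: C(13,8)+C(13,10)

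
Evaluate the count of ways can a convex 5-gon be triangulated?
5

Explanation: Using the Catalan number formula: C_n = C(2n, n) / (n+1)
C_3 = C(6, 3) / (3+1)
     = 20 / 4
     = 5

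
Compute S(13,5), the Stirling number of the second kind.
7,508,501

Solution: Using the Stirling recurrence: S(n,k) = k·S(n-1,k) + S(n-1,k-1)
S(13,5) = 5·S(12,5) + S(12,4)
         = 5·1379400 + 611501
         = 6897000 + 611501
         = 7,508,501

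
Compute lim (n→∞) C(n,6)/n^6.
1/720
C(n,6) ≈ n^6/6! for large n. Limit = 1/6! = 1/720.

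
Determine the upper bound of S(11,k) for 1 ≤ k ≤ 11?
246,730

Solution: Row S(11,k) for k = 1..11 (via S(n,k) = k·S(n−1,k) + S(n−1,k−1)): 1, 1,023, 28,501, 145,750, 246,730, 179,487, 63,987, 11,880, 1,155, 55, 1. The row is unimodal; maximum at k = 5: 246,730.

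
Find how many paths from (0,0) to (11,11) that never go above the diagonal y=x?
58,786

Working:
Counted by the Catalan number C_11: C_11 = C(22,11)/(11+1) = 705,432/12 = 58,786.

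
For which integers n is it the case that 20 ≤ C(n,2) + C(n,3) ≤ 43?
5, 6

Reasoning: C(4,2)+C(4,3)=10; C(5,2)+C(5,3)=20; C(6,2)+C(6,3)=35; C(7,2)+C(7,3)=56. So valid n = 5, 6.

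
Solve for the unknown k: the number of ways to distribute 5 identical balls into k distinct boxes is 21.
3

Reasoning: Stars and bars: the count is C(5+k−1, k−1), increasing in k. k=2: C(6,1) = 6, k=3: C(7,2) = 21 ✓. So k = 3.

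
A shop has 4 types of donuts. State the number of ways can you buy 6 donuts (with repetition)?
84
Stars and bars: C(6+4-1, 6) = C(9, 6) = 84.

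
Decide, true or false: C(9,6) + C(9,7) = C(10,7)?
Pascal's identity: LHS = 84 + 36 = 120; RHS = C(10,7) = 120. Both sides agree, so the statement holds.

Answer: True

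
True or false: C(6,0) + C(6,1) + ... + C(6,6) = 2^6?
True
Binomial theorem with x = y = 1: Σ C(6,i) = (1+1)^6 = 2^6 = 64. The statement holds.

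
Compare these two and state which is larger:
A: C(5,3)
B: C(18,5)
A=C(5,3)=10, B=C(18,5)=8,568.
Final answer: B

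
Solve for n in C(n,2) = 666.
37

Explanation: C(n,2) = n(n−1)/2! is increasing in n, and n(n−1) = 2!·666 = 1,332 ≈ (n−0.5)^2 gives n ≈ 37.0. Check: C(35,2) = 595, C(36,2) = 630, C(37,2) = 666 ✓. So n = 37.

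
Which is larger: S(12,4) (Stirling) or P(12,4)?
S(12,4)

Reasoning: S(12,4) = 4·S(11,4) + S(11,3) = 4·145,750 + 28,501 = 611,501; P(12,4) = 11,880.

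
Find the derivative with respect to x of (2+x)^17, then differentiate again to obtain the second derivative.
First derivative: 17(2+x)^{16}. Second derivative: 17·16·(2+x)^{15} = 272(2+x)^{15}.
Final answer: 272(2+x)^15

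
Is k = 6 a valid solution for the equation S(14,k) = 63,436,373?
S(14,6) = 6·S(13,6) + S(13,5) = 6·9,321,312 + 7,508,501 = 63,436,373, which equals 63,436,373.
Final answer: Yes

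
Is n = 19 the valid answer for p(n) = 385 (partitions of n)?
No

Solution: Pentagonal recurrence p(n) = p(n−1) + p(n−2) − p(n−5) − p(n−7) + …: p(19) = p(18) + p(17) − p(14) − p(12) + p(7) + p(4) = 385 + 297 − 135 − 77 + 15 + 5 = 490, which does not equal 385.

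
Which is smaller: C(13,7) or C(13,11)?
C(13,11)
C(13,7)=1,716, C(13,11)=78.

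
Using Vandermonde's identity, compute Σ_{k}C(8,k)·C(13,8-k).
= C(8+13,8) = C(21,8) = 203,490.
Final answer: 203,490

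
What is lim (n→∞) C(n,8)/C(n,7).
∞
C(n,8)/C(n,7) = (n-7)/8 → ∞ as n → ∞.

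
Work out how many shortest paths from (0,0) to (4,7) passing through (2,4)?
To (2,4): C(6,2)=15. From there: C(5,2)=10. Total: 150.

Answer: 150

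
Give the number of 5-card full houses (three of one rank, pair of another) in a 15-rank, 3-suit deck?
630

Solution: Triple rank: 15. Triple suits: C(3,3)=1. Pair rank: 14. Pair suits: C(3,2)=3. Total: 630.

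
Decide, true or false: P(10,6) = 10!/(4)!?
True
Permutation formula P(n,k) = n!/(n-k)!: 10!/4! = 3,628,800/24 = 151,200 = P(10,6). The statement holds.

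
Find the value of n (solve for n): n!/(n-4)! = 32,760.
15

Explanation: n!/(n-4)! = n×(n-1)×(n-2)×(n-3), a product of 4 consecutive integers ≈ (n−1.5)^4. 32,760^(1/4) + 1.5 ≈ 15.0; check n = 15: 15×14×13×12 = 32,760 ✓. So n = 15.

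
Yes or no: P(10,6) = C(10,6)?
No

Solution: P(10,6) = 151,200 but C(10,6) = 210; they differ by a factor of 6! = 720, so the statement does not hold.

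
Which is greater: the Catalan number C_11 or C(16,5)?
C_11
C_11 = C(22,11)/(11+1) = 705,432/12 = 58,786; C(16,5) = 4,368.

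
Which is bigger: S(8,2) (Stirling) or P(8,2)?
S(8,2)

Solution: S(8,2) = 2·S(7,2) + S(7,1) = 2·63 + 1 = 127; P(8,2) = 56.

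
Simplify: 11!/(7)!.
7,920

Working:
This equals 11×10×...×8 = 7,920.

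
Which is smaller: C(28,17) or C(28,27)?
C(28,17)=21,474,180, C(28,27)=28.
Final answer: C(28,27)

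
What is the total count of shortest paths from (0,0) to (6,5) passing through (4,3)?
210

Working:
To (4,3): C(7,4)=35. From there: C(4,2)=6. Total: 210.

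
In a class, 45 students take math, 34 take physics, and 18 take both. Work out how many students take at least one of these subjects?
61
|A∪B| = |A|+|B|-|A∩B| = 45+34-18 = 61.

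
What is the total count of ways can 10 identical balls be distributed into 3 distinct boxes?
C(10+3-1, 3-1) = C(12, 2) = 66.
Final answer: 66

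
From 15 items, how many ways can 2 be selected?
105

Working:
C(15,2) = 15! / (2! × (15-2)!)
         = 15! / (2! × 13!)
         = 105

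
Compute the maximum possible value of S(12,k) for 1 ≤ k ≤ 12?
1,379,400

Explanation: Row S(12,k) for k = 1..12 (via S(n,k) = k·S(n−1,k) + S(n−1,k−1)): 1, 2,047, 86,526, 611,501, 1,379,400, 1,323,652, 627,396, 159,027, 22,275, 1,705, 66, 1. The row is unimodal; maximum at k = 5: 1,379,400.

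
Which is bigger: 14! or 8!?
14!=87,178,291,200, 8!=40,320. 14! > 8!.

Answer: 14!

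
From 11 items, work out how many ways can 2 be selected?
55

C(11,2) = 11! / (2! × (11-2)!)
         = 11! / (2! × 9!)
         = 55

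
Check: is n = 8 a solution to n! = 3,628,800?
8! = 8·7! = 8·5,040 = 40,320, which does not equal 3,628,800.

Answer: No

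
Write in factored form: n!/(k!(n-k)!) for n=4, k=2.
C(4,2) = 6

Working:
This is the binomial coefficient C(4,2) = 6.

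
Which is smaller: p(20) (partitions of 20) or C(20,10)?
p(20)
Pentagonal recurrence p(n) = p(n−1) + p(n−2) − p(n−5) − p(n−7) + …: p(20) = p(19) + p(18) − p(15) − p(13) + p(8) + p(5) = 490 + 385 − 176 − 101 + 22 + 7 = 627; C(20,10) = 184,756.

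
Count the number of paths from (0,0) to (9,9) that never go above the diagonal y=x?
4,862

Working:
Counted by the Catalan number C_9: C_9 = C(18,9)/(9+1) = 48,620/10 = 4,862.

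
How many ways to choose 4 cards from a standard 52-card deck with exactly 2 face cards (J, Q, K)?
51,480

Working:
12 face cards and 40 non-face cards: C(12,2) × C(40,2) = 66 × 780 = 51,480.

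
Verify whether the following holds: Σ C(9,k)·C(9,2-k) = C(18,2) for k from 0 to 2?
Vandermonde's identity gives C(18,2) = 153; RHS C(18,2) = 153.
Final answer: True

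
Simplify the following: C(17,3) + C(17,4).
3,060

Working:
By Pascal's identity: C(18,4) = 3,060.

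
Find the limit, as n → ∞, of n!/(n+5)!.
0

Solution: n!/(n+5)! = 1/[(n+1)(n+2)···(n+5)] → 0 as n → ∞.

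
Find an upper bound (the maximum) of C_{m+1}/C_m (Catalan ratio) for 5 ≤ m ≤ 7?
10/3
C_{m+1}/C_m = 2(2m+1)/(m+2), which increases with m. Maximum at m = 7: 2·15/9 = 10/3.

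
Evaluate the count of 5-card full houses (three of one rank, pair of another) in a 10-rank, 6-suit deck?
27,000

Explanation: Triple rank: 10. Triple suits: C(6,3)=20. Pair rank: 9. Pair suits: C(6,2)=15. Total: 27,000.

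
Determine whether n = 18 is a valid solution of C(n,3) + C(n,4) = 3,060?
No

Working:
C(18,3) + C(18,4) = 816 + 3,060 = 3,876, which does not equal 3,060.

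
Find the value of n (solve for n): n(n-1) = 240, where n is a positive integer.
16

Reasoning: n² − n − 240 = 0, so n = (1 ± √(1 + 4·240))/2 = (1 ± √961)/2 = (1 ± 31)/2, i.e. n = 16 or n = -15. Taking the positive root, n = 16 (check: 16×15 = 240).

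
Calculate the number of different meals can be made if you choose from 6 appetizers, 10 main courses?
By the multiplication principle: 6 × 10 = 60.
Final answer: 60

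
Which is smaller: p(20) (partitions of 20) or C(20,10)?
p(20)

Pentagonal recurrence p(n) = p(n−1) + p(n−2) − p(n−5) − p(n−7) + …: p(20) = p(19) + p(18) − p(15) − p(13) + p(8) + p(5) = 490 + 385 − 176 − 101 + 22 + 7 = 627; C(20,10) = 184,756.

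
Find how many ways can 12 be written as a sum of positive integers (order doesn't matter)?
Pentagonal recurrence p(n) = p(n−1) + p(n−2) − p(n−5) − p(n−7) + …: p(12) = p(11) + p(10) − p(7) − p(5) + p(0) = 56 + 42 − 15 − 7 + 1 = 77.

Answer: 77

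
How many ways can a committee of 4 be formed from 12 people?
C(12,4) = 12! / (4! × (12-4)!)
         = 12! / (4! × 8!)
         = 495

Answer: 495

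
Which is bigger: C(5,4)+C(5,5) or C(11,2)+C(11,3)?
C(11,2)+C(11,3)

First=6, Second=220.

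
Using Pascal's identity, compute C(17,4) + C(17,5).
8,568

Solution: C(17,4) + C(17,5) = C(18,5) = 8,568.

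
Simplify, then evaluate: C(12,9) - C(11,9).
165
C(12,9) - C(11,9) = C(11,8) = 165.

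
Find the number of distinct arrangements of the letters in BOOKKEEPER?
151,200

Explanation: Word has 10 letters (B=1, O=2, K=2, E=3, P=1, R=1). Arrangements: 10!/Π(k!) = 151,200.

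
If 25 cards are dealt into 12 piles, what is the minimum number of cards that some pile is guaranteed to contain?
3

Reasoning: Pigeonhole: ⌈25/12⌉ = 3.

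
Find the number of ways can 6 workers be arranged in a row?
Arrangements of 6 distinct objects: 6! = 720.
Final answer: 720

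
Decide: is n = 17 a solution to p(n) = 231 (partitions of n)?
Pentagonal recurrence p(n) = p(n−1) + p(n−2) − p(n−5) − p(n−7) + …: p(17) = p(16) + p(15) − p(12) − p(10) + p(5) + p(2) = 231 + 176 − 77 − 42 + 7 + 2 = 297, which does not equal 231.
Final answer: No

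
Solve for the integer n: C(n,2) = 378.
28
C(n,2) = n(n−1)/2! is increasing in n, and n(n−1) = 2!·378 = 756 ≈ (n−0.5)^2 gives n ≈ 28.0. Check: C(26,2) = 325, C(27,2) = 351, C(28,2) = 378 ✓. So n = 28.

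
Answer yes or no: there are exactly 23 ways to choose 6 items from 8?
No
C(8,6) = 28 ≠ 23.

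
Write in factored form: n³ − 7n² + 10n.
n(n − 2)(n − 5)

n³ − 7n² + 10n = n(n² − 7n + 10) = n(n − 2)(n − 5).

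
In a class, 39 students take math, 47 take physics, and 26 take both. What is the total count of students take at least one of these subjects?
60

Solution: |A∪B| = |A|+|B|-|A∩B| = 39+47-26 = 60.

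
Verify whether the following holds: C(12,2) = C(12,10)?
True

Explanation: Symmetry C(n,k) = C(n,n-k): C(12,2) = 66 and C(12,10) = 66. Both sides agree, so the statement holds.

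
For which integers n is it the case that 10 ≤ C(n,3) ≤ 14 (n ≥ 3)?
C(4,3)=4; C(5,3)=10; C(6,3)=20. So valid n = 5.

Answer: 5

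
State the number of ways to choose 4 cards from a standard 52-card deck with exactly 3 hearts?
13 hearts and 39 non-hearts: C(13,3) × C(39,1) = 286 × 39 = 11,154.

Answer: 11,154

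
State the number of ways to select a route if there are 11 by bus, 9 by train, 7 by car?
By the addition principle: 11 + 9 + 7 = 27.
Final answer: 27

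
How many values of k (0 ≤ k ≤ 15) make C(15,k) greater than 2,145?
6

Reasoning: Row 15 is unimodal and symmetric about k=15/2. C(15,4)=1,365 ≤ 2,145; C(15,5)=3,003 > 2,145; by symmetry C(15,k) > 2,145 for k = 5..10. That's 10 - 5 + 1 = 6 values.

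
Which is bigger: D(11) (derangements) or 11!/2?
11!/2
D(11) = (11-1)·[D(10) + D(9)] = 10·[1,334,961 + 133,496] = 14,684,570; 11!/2 = 39,916,800/2 = 19,958,400.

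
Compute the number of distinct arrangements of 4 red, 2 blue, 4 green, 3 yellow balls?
900,900

Working:
Multinomial: 13!/(4! × 2! × 4! × 3!) = 900,900.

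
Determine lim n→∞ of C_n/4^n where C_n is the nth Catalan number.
C_n ~ 4^n/(n^(3/2)√π), so n^0·C_n/4^n ~ n^(0 − 3/2)/√π → 0.

Answer: 0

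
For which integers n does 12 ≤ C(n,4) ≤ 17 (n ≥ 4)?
6

Explanation: C(5,4)=5; C(6,4)=15; C(7,4)=35. So valid n = 6.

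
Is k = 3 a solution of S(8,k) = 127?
S(8,3) = 3·S(7,3) + S(7,2) = 3·301 + 63 = 966, which does not equal 127.
Final answer: No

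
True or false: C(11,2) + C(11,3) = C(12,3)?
True

Explanation: Pascal's identity C(n,k) + C(n,k+1) = C(n+1,k+1): 55 + 165 = 220 = C(12,3).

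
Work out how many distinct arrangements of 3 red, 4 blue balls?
35

Reasoning: Multinomial: 7!/(3! × 4!) = 35.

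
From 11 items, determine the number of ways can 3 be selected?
165

Solution: C(11,3) = 11! / (3! × (11-3)!)
         = 11! / (3! × 8!)
         = 165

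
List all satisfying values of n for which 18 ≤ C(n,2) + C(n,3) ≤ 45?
C(4,2)+C(4,3)=10; C(5,2)+C(5,3)=20; C(6,2)+C(6,3)=35; C(7,2)+C(7,3)=56. So valid n = 5, 6.
Final answer: 5, 6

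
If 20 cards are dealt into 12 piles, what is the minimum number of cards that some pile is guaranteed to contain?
2

Reasoning: Pigeonhole: ⌈20/12⌉ = 2.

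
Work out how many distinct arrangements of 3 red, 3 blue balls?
Multinomial: 6!/(3! × 3!) = 20.

Answer: 20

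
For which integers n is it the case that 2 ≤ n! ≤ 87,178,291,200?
n! is strictly increasing; 2! = 2 and 14! = 87,178,291,200, so valid n = 2, 3, 4, 5, 6, 7, 8, 9, 10, 11, 12, 13, 14.

Answer: 2, 3, 4, 5, 6, 7, 8, 9, 10, 11, 12, 13, 14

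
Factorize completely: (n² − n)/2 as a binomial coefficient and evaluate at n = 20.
(n² − n)/2 = n(n−1)/2 = C(n,2). At n = 20: C(20,2) = 190.
Final answer: C(n,2); C(20,2) = 190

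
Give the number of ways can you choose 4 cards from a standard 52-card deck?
C(52,4) = 270,725.

Answer: 270,725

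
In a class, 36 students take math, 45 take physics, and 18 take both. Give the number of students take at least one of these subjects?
63
|A∪B| = |A|+|B|-|A∩B| = 36+45-18 = 63.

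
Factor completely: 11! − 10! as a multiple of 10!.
11! − 10! = 11·10! − 10! = (11 − 1)·10! = 10 × 10! = 36,288,000.

Answer: 10 × 10! = 36,288,000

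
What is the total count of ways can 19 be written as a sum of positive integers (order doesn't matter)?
Pentagonal recurrence p(n) = p(n−1) + p(n−2) − p(n−5) − p(n−7) + …: p(19) = p(18) + p(17) − p(14) − p(12) + p(7) + p(4) = 385 + 297 − 135 − 77 + 15 + 5 = 490.

Answer: 490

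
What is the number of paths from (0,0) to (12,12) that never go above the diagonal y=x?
Counted by the Catalan number C_12: C_12 = C(24,12)/(12+1) = 2,704,156/13 = 208,012.
Final answer: 208,012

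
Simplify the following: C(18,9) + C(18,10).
92,378

Explanation: By Pascal's identity: C(19,10) = 92,378.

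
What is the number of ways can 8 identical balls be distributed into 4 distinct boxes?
C(8+4-1, 4-1) = C(11, 3) = 165.

Answer: 165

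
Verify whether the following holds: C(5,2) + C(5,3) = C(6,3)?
True

Reasoning: Pascal's identity: LHS = 10 + 10 = 20; RHS = C(6,3) = 20. Both sides agree, so the statement holds.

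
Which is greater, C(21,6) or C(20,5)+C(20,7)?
C(21,6)=54,264; C(20,5)+C(20,7)=15,504+77,520=93,024.

Answer: C(20,5)+C(20,7)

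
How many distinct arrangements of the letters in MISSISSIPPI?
34,650

Solution: Word has 11 letters (M=1, I=4, S=4, P=2). Arrangements: 11!/Π(k!) = 34,650.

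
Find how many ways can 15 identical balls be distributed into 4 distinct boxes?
C(15+4-1, 4-1) = C(18, 3) = 816.
Final answer: 816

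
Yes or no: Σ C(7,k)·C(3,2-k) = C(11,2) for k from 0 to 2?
No

Reasoning: Vandermonde's identity gives C(10,2) = 45; RHS C(11,2) = 55.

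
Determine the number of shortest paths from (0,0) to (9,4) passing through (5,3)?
To (5,3): C(8,5)=56. From there: C(5,4)=5. Total: 280.

Answer: 280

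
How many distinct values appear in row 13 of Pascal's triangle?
7

Explanation: Row 13 has entries C(13,0)..C(13,13); by symmetry C(13,k)=C(13,13-k), giving 7 distinct values.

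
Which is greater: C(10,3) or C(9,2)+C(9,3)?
Equal

By Pascal's identity: C(10,3) = C(9,2)+C(9,3) = 120. Equal.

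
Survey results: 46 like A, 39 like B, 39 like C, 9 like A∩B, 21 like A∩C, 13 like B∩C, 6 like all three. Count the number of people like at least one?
87

Working:
|A∪B∪C| = 46+39+39-9-21-13+6 = 87.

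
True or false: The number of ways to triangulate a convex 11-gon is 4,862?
Triangulations of a convex 11-gon are counted by the Catalan number C_9: C_9 = C(18,9)/(9+1) = 48,620/10 = 4,862.

Answer: True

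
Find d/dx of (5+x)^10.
10(5+x)^9
Using the power rule: d/dx (5+x)^10 = 10(5+x)^{9}.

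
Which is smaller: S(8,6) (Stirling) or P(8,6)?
S(8,6)

Working:
S(8,6) = 6·S(7,6) + S(7,5) = 6·21 + 140 = 266; P(8,6) = 20,160.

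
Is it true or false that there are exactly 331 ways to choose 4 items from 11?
False

Reasoning: C(11,4) = 330 ≠ 331.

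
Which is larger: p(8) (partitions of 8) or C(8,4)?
C(8,4)

Explanation: Pentagonal recurrence p(n) = p(n−1) + p(n−2) − p(n−5) − p(n−7) + …: p(8) = p(7) + p(6) − p(3) − p(1) = 15 + 11 − 3 − 1 = 22; C(8,4) = 70.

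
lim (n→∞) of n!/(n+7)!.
0
n!/(n+7)! = 1/[(n+1)(n+2)···(n+7)] → 0 as n → ∞.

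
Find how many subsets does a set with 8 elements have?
256

Reasoning: Each element can be included or excluded: 2^8 = 256.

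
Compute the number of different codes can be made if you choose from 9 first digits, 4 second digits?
36

Working:
By the multiplication principle: 9 × 4 = 36.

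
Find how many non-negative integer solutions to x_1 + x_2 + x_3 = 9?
55

Solution: C(9+3-1, 3-1) = 55.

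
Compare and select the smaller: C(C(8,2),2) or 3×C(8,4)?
3×C(8,4)

Explanation: C(C(8,2),2)=378, 3×C(8,4)=210.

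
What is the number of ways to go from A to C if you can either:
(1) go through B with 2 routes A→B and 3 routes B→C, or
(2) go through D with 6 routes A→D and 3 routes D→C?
24

Route via B: 2×3=6. Route via D: 6×3=18. Total: 24.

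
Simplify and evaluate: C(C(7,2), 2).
210

Solution: C(7,2) = 21, then C(21, 2) = 210.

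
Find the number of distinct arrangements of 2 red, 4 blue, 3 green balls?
1,260

Working:
Multinomial: 9!/(2! × 4! × 3!) = 1,260.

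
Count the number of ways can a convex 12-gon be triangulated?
16,796

Solution: Using the Catalan number formula: C_n = C(2n, n) / (n+1)
C_10 = C(20, 10) / (10+1)
     = 184756 / 11
     = 16,796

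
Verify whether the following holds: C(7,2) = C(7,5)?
True

Working:
Symmetry C(n,k) = C(n,n-k): C(7,2) = 21 and C(7,5) = 21. Both sides agree, so the statement holds.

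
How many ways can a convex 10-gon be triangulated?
1,430

Solution: Using the Catalan number formula: C_n = C(2n, n) / (n+1)
C_8 = C(16, 8) / (8+1)
     = 12870 / 9
     = 1,430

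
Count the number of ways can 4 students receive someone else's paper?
9

Solution: Using D(n) = (n-1)[D(n-1) + D(n-2)]:
D(4) = (4-1) × [D(3) + D(2)]
      = 3 × [2 + 1]
      = 3 × 3
      = 9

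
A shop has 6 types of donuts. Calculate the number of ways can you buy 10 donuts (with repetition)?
3,003

Reasoning: Stars and bars: C(10+6-1, 10) = C(15, 10) = 3,003.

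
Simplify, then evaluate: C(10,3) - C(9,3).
36

Reasoning: C(10,3) - C(9,3) = C(9,2) = 36.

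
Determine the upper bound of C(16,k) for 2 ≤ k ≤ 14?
12,870

C(16,k) is maximised at the centre of the row: C(16,8) = 12,870.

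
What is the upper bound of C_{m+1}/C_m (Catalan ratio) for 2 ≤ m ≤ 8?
17/5
C_{m+1}/C_m = 2(2m+1)/(m+2), which increases with m. Maximum at m = 8: 2·17/10 = 17/5.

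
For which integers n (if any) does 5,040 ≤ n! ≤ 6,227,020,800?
7, 8, 9, 10, 11, 12, 13

Reasoning: n! is strictly increasing; 7! = 5,040 and 13! = 6,227,020,800, so valid n = 7, 8, 9, 10, 11, 12, 13.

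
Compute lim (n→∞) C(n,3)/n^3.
C(n,3) ≈ n^3/3! for large n. Limit = 1/3! = 1/6.
Final answer: 1/6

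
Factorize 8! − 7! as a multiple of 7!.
8! − 7! = 8·7! − 7! = (8 − 1)·7! = 7 × 7! = 35,280.
Final answer: 7 × 7! = 35,280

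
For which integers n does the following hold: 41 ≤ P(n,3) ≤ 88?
P(4,3)=24; P(5,3)=60; P(6,3)=120. So valid n = 5.
Final answer: 5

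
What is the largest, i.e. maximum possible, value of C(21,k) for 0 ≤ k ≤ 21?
352,716
Maximum at k = 10 or k = 11: C(21,10) = 352,716.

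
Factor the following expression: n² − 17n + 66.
(n − 6)(n − 11)
Seek roots whose sum is 17 and product is 66: (6, 11). So n² − 17n + 66 = (n − 6)(n − 11).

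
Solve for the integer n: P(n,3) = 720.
10

Working:
P(n,3) = n(n−1)(n−2) is increasing in n; n(n−1)(n−2) ≈ (n−1)^3 = 720 gives n ≈ 10.0. Check: P(8,3) = 336, P(9,3) = 504, P(10,3) = 720 ✓. So n = 10.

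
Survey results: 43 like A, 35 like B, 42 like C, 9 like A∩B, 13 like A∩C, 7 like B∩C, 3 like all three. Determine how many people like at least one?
94

Solution: |A∪B∪C| = 43+35+42-9-13-7+3 = 94.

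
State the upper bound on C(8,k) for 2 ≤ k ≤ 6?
C(8,k) is maximised at the centre of the row: C(8,4) = 70.
Final answer: 70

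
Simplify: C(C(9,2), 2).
630

Reasoning: C(9,2) = 36, then C(36, 2) = 630.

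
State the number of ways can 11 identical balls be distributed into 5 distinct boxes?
1,365
C(11+5-1, 5-1) = C(15, 4) = 1,365.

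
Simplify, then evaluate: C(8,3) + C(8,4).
126
By Pascal's identity: C(9,4) = 126.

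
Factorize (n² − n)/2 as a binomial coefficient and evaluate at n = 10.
C(n,2); C(10,2) = 45
(n² − n)/2 = n(n−1)/2 = C(n,2). At n = 10: C(10,2) = 45.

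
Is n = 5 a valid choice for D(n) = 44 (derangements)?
D(5) = (5-1)·[D(4) + D(3)] = 4·[9 + 2] = 44, which equals 44.

Answer: Yes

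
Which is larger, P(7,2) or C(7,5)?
P(7,2)=42, C(7,5)=21.

Answer: P(7,2)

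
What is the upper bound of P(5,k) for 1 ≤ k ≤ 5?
120

P(5,k) increases in k, so maximum at k = 5: 5! = 120.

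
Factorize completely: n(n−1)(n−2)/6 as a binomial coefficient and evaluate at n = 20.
C(n,3); C(20,3) = 1,140

Solution: n(n−1)(n−2)/6 = n!/(3!(n−3)!) = C(n,3). At n = 20: C(20,3) = 1,140.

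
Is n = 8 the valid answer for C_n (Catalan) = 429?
No

Explanation: C_8 = C(16,8)/(8+1) = 12,870/9 = 1,430, which does not equal 429.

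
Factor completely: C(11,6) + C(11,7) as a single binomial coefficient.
C(12,7)

Solution: By Pascal's identity: C(11,6) + C(11,7) = C(12,7) = 792.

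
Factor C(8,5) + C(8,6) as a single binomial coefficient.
By Pascal's identity: C(8,5) + C(8,6) = C(9,6) = 84.
Final answer: C(9,6)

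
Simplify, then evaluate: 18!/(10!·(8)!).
This is C(18,10) = 43,758.

Answer: 43,758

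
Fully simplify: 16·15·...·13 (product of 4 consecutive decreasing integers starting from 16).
43,680

Working:
This is P(16,4) = 16!/(12)! = 43,680.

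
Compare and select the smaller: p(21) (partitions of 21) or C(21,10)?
p(21)

Working:
Pentagonal recurrence p(n) = p(n−1) + p(n−2) − p(n−5) − p(n−7) + …: p(21) = p(20) + p(19) − p(16) − p(14) + p(9) + p(6) = 627 + 490 − 231 − 135 + 30 + 11 = 792; C(21,10) = 352,716.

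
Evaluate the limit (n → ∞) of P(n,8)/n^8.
1

Solution: P(n,8) = n(n-1)···(n-7) ≈ n^8 for large n. Limit = 1.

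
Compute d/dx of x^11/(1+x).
(11x^10(1+x) - x^11)/(1+x)²

Solution: Quotient rule: [11x^{10}(1+x) - x^11]/(1+x)².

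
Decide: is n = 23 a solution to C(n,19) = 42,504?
No

Explanation: C(23,19) = 23·22·21·20·19·18·17·16·15·14·13·12·11·10·9·8·7·6·5/19! = 1,077,167,364,120,207,360,000/121,645,100,408,832,000 = 8,855, which does not equal 42,504.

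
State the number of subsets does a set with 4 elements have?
16

Working:
Each element can be included or excluded: 2^4 = 16.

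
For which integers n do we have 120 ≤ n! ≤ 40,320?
5, 6, 7, 8

Explanation: n! is strictly increasing; 5! = 120 and 8! = 40,320, so valid n = 5, 6, 7, 8.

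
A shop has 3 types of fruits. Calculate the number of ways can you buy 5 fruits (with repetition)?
21

Working:
Stars and bars: C(5+3-1, 5) = C(7, 5) = 21.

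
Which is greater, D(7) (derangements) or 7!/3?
D(7)

Explanation: D(7) = (7-1)·[D(6) + D(5)] = 6·[265 + 44] = 1,854; 7!/3 = 5,040/3 = 1,680.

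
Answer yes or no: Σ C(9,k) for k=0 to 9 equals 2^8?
Binomial theorem: Σ C(9,k) = (1+1)^9 = 2^9 = 512; RHS 2^8 = 256.
Final answer: No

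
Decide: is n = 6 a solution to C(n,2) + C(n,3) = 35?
Yes

Solution: C(6,2) + C(6,3) = 15 + 20 = 35, which equals 35.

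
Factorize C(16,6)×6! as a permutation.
C(16,6)×6! = [16!/(6!(10)!)]×6! = 16!/(10)! = P(16,6) = 5,765,760.

Answer: P(16,6)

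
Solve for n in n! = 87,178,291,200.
14

n! is strictly increasing. 12! = 479,001,600, 13! = 6,227,020,800, 14! = 87,178,291,200 ✓. So n = 14.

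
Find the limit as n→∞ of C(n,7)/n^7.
1/5040

Reasoning: C(n,7) ≈ n^7/7! for large n. Limit = 1/7! = 1/5040.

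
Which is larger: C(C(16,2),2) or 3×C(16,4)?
C(C(16,2),2)
C(C(16,2),2)=7,140, 3×C(16,4)=5,460.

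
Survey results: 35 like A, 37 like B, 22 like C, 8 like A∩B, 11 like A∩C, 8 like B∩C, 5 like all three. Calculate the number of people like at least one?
72

Reasoning: |A∪B∪C| = 35+37+22-8-11-8+5 = 72.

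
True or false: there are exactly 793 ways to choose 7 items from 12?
False

C(12,7) = 792 ≠ 793.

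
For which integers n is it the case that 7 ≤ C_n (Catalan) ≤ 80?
C_3=5; C_4=14; C_5=42; C_6=132. So valid n = 4, 5.

Answer: 4, 5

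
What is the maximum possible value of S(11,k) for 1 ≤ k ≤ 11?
Row S(11,k) for k = 1..11 (via S(n,k) = k·S(n−1,k) + S(n−1,k−1)): 1, 1,023, 28,501, 145,750, 246,730, 179,487, 63,987, 11,880, 1,155, 55, 1. The row is unimodal; maximum at k = 5: 246,730.
Final answer: 246,730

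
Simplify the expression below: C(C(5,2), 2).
C(5,2) = 10, then C(10, 2) = 45.

Answer: 45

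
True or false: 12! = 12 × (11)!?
True
By definition n! = n × (n-1)!, so 12! = 12 × 11!.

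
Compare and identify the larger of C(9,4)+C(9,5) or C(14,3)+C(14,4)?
C(14,3)+C(14,4)
First=252, Second=1,365.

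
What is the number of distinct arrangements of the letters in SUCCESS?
420
Word has 7 letters (S=3, U=1, C=2, E=1). Arrangements: 7!/Π(k!) = 420.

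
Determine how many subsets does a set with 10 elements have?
1,024
Each element can be included or excluded: 2^10 = 1,024.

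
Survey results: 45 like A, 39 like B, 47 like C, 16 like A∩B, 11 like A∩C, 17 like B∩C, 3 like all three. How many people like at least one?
90

|A∪B∪C| = 45+39+47-16-11-17+3 = 90.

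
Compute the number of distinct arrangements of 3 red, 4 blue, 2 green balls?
1,260

Working:
Multinomial: 9!/(3! × 4! × 2!) = 1,260.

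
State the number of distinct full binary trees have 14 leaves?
742,900

Explanation: Using the Catalan number formula: C_n = C(2n, n) / (n+1)
C_13 = C(26, 13) / (13+1)
     = 10400600 / 14
     = 742,900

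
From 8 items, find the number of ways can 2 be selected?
28

Solution: C(8,2) = 8! / (2! × (8-2)!)
         = 8! / (2! × 6!)
         = 28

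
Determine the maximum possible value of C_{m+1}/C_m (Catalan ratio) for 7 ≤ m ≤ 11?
46/13

C_{m+1}/C_m = 2(2m+1)/(m+2), which increases with m. Maximum at m = 11: 2·23/13 = 46/13.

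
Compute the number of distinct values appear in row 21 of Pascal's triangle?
11

Working:
Row 21 has entries C(21,0)..C(21,21); by symmetry C(21,k)=C(21,21-k), giving 11 distinct values.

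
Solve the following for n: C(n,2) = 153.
18

Working:
C(n,2) = n(n−1)/2! is increasing in n, and n(n−1) = 2!·153 = 306 ≈ (n−0.5)^2 gives n ≈ 18.0. Check: C(16,2) = 120, C(17,2) = 136, C(18,2) = 153 ✓. So n = 18.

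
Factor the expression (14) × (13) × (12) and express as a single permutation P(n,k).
P(14,3) = 14!/(11)!

Working:
Product of 3 consecutive descending integers starting at 14: P(14,3) = 14!/11! = 2,184.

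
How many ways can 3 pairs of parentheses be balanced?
5

Solution: Using the Catalan number formula: C_n = C(2n, n) / (n+1)
C_3 = C(6, 3) / (3+1)
     = 20 / 4
     = 5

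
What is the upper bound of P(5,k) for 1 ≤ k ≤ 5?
120

Working:
P(5,k) increases in k, so maximum at k = 5: 5! = 120.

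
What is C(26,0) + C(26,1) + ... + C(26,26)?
67,108,864

Explanation: Sum of binomial coefficients = 2^26 = 67,108,864.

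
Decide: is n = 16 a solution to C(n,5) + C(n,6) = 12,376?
Yes
C(16,5) + C(16,6) = 4,368 + 8,008 = 12,376, which equals 12,376.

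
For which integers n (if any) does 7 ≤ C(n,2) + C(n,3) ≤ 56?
4, 5, 6, 7
C(3,2)+C(3,3)=4; C(4,2)+C(4,3)=10; C(5,2)+C(5,3)=20; C(6,2)+C(6,3)=35; C(7,2)+C(7,3)=56; C(8,2)+C(8,3)=84. So valid n = 4, 5, 6, 7.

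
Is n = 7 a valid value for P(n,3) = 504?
No

Explanation: P(7,3) = 7·6·5 = 210, which does not equal 504.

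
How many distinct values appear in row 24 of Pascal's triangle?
13

Reasoning: Row 24 has entries C(24,0)..C(24,24); by symmetry C(24,k)=C(24,24-k), giving 13 distinct values.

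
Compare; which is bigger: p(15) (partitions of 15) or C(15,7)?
C(15,7)
Pentagonal recurrence p(n) = p(n−1) + p(n−2) − p(n−5) − p(n−7) + …: p(15) = p(14) + p(13) − p(10) − p(8) + p(3) + p(0) = 135 + 101 − 42 − 22 + 3 + 1 = 176; C(15,7) = 6,435.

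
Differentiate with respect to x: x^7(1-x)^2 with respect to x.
Product rule: 7x^{6}(1-x)^{2} + x^7·(-2)(1-x)^{1}.

Answer: 7x^6(1-x)^2 - 2x^7(1-x)^1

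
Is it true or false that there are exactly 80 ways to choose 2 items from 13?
False

C(13,2) = 78 ≠ 80.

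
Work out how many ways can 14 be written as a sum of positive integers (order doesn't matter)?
135

Working:
Pentagonal recurrence p(n) = p(n−1) + p(n−2) − p(n−5) − p(n−7) + …: p(14) = p(13) + p(12) − p(9) − p(7) + p(2) = 101 + 77 − 30 − 15 + 2 = 135.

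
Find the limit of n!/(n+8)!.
0

Reasoning: n!/(n+8)! = 1/[(n+1)(n+2)···(n+8)] → 0 as n → ∞.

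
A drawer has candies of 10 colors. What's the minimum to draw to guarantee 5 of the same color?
41

Worst case: 4 of each = 40. One more: 41.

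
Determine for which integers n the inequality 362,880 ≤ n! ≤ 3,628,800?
9, 10

Reasoning: n! is strictly increasing; 9! = 362,880 and 10! = 3,628,800, so valid n = 9, 10.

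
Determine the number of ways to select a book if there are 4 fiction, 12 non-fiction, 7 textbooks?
23

Reasoning: By the addition principle: 4 + 12 + 7 = 23.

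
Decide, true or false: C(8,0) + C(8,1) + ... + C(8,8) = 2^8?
True

Solution: Binomial theorem with x = y = 1: Σ C(8,i) = (1+1)^8 = 2^8 = 256. The statement holds.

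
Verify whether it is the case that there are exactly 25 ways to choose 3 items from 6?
False

Explanation: C(6,3) = 20 ≠ 25.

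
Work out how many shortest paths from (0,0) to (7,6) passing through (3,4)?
525
To (3,4): C(7,3)=35. From there: C(6,4)=15. Total: 525.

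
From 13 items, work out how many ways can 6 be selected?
1,716

C(13,6) = 13! / (6! × (13-6)!)
         = 13! / (6! × 7!)
         = 1,716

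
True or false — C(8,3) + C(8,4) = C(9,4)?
True

Pascal's identity: LHS = 56 + 70 = 126; RHS = C(9,4) = 126. Both sides agree, so the statement holds.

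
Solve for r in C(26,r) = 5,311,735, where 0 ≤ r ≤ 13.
10

Solution: C(26,r) is increasing for 0 ≤ r ≤ 13. Stepping up (C(26,r+1) = C(26,r)·(26−r)/(r+1)): C(26,1) = 26, C(26,2) = 325, C(26,3) = 2,600, C(26,4) = 14,950, C(26,5) = 65,780, C(26,6) = 230,230, C(26,7) = 657,800, C(26,8) = 1,562,275, C(26,9) = 3,124,550, C(26,10) = 5,311,735 ✓. So r = 10.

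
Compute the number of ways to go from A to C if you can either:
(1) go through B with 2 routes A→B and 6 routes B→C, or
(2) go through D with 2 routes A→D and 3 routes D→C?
18

Route via B: 2×6=12. Route via D: 2×3=6. Total: 18.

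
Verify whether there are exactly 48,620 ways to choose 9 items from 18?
True
C(18,9) = 48,620.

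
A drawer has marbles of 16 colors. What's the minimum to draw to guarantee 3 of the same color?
33

Worst case: 2 of each = 32. One more: 33.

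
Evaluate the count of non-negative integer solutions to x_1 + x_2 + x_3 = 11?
78
C(11+3-1, 3-1) = 78.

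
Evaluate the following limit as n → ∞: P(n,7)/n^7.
1

P(n,7) = n(n-1)···(n-6) ≈ n^7 for large n. Limit = 1.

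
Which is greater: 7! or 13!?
7!=5,040, 13!=6,227,020,800. 13! > 7!.

Answer: 13!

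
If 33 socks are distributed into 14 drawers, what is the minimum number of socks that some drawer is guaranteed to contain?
Pigeonhole: ⌈33/14⌉ = 3.

Answer: 3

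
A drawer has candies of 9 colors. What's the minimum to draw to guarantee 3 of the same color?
19
Worst case: 2 of each = 18. One more: 19.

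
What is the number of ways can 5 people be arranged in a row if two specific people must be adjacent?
48

Working:
Treat pair as unit: (5-1)! arrangements × 2 internal orders = 48.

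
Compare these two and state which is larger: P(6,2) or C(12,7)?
P(6,2)=30, C(12,7)=792.

Answer: C(12,7)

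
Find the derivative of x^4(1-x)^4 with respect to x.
4x^3(1-x)^4 - 4x^4(1-x)^3

Reasoning: Product rule: 4x^{3}(1-x)^{4} + x^4·(-4)(1-x)^{3}.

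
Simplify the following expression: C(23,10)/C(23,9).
7/5

Solution: C(n,k+1)/C(n,k) = (n−k)/(k+1). Here (23−9)/(9+1) = 14/10 = 7/5.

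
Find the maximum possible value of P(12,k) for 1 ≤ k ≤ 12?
479,001,600

Reasoning: P(12,k) increases in k, so maximum at k = 12: 12! = 479,001,600.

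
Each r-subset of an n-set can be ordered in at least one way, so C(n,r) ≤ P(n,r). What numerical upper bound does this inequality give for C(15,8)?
259,459,200

Solution: P(15,8) = 15·14·13·12·11·10·9·8 = 259,459,200, so C(15,8) ≤ 259,459,200. (The bound is loose by a factor of 8! = 40,320: C(15,8) = 259,459,200/40,320 = 6,435.)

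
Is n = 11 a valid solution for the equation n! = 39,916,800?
Yes

11! = 11·10! = 11·3,628,800 = 39,916,800, which equals 39,916,800.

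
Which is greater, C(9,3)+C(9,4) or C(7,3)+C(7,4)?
C(9,3)+C(9,4)

First=210, Second=70.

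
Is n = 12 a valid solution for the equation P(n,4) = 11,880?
Yes

P(12,4) = 12·11·10·9 = 11,880, which equals 11,880.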